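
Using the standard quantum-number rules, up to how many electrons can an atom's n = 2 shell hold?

A shell holds 2n² electrons: 2 × 2² = 2 × 4 = 8.

8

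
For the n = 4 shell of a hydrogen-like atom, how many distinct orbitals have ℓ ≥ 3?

7

Contributions: ℓ=3 → 7.
Total orbitals: 7.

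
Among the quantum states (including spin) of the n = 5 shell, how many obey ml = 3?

4

Orbitals with ml = 3, by l: l=3 → 1; l=4 → 1.
Orbitals: 1 + 1 = 2. Each orbital carries two spin states, so 2 × 2 = 4 states.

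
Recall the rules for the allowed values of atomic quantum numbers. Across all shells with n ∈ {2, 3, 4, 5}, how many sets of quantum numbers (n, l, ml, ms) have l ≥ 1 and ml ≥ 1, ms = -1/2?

Per-shell orbital counts meeting the constraint:
n=2 → 1; n=3 → 3; n=4 → 6; n=5 → 10.
Orbitals: 1 + 3 + 6 + 10 = 20. With ms fixed to -1/2 there is one state per orbital, so 20 states.

20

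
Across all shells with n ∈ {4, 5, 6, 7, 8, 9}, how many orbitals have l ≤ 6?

224

Work shell by shell — for each n, count the (l, ml) pairs that satisfy l ≤ 6:
n=4 → 16; n=5 → 25; n=6 → 36; n=7 → 49; n=8 → 49; n=9 → 49.
Total orbitals: 16 + 25 + 36 + 49 + 49 + 49 = 224.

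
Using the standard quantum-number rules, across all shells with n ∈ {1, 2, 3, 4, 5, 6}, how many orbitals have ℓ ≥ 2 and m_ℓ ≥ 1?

30

For each n in the range, tally the orbitals obeying ℓ ≥ 2 and m_ℓ ≥ 1:
n=3 → 2; n=4 → 5; n=5 → 9; n=6 → 14.
Total orbitals: 2 + 5 + 9 + 14 = 30.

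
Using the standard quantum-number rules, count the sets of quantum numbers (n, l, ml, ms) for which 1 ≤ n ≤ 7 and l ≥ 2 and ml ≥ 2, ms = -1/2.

35

Count contributing orbitals for each principal shell:
n=3 → 1; n=4 → 3; n=5 → 6; n=6 → 10; n=7 → 15.
Orbitals: 1 + 3 + 6 + 10 + 15 = 35. With ms fixed to -1/2 there is one state per orbital, so 35 states.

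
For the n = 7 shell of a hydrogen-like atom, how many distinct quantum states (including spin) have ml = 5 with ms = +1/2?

2

Orbitals with ml = 5, by l: l=5 → 1; l=6 → 1.
Orbitals: 1 + 1 = 2. With ms fixed to a single value there is one state per orbital, giving 2 states.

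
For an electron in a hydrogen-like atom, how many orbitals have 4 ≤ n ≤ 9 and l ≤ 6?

224

Go shell by shell, enumerating (l, ml) with l ≤ 6:
n=4 → 16; n=5 → 25; n=6 → 36; n=7 → 49; n=8 → 49; n=9 → 49.
Total orbitals: 16 + 25 + 36 + 49 + 49 + 49 = 224.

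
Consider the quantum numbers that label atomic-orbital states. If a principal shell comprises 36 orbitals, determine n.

n = 6

n² = 36 ⇒ n = 6.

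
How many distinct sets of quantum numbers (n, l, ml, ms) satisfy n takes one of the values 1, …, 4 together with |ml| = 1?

24

Count contributing orbitals for each principal shell:
n=2 → 2; n=3 → 4; n=4 → 6.
Orbitals: 2 + 4 + 6 = 12. Including both spin states (ms = ±1/2) gives 2 × 12 = 24 states.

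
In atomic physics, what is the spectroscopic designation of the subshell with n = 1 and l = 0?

l = 0 corresponds to the letter 's', so the subshell is 1s.

1s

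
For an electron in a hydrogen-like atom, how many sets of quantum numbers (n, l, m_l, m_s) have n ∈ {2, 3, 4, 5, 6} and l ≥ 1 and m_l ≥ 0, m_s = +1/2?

50

Work shell by shell — for each n, count the (l, m_l) pairs that satisfy l ≥ 1 and m_l ≥ 0:
n=2 → 2; n=3 → 5; n=4 → 9; n=5 → 14; n=6 → 20.
Orbitals: 2 + 5 + 9 + 14 + 20 = 50. With m_s fixed to +1/2 there is one state per orbital, so 50 states.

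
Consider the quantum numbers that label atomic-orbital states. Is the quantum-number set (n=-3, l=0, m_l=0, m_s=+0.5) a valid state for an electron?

No

The principal quantum number must be a positive integer (n ≥ 1), but here n = -3.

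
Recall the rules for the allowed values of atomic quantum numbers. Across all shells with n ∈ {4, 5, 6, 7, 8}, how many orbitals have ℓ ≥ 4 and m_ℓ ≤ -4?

Per-shell orbital counts meeting the constraint:
n=5 → 1; n=6 → 3; n=7 → 6; n=8 → 10.
Total orbitals: 1 + 3 + 6 + 10 = 20.

20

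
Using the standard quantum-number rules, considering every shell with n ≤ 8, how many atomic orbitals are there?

Total orbitals = 1² + 2² + 3² + 4² + 5² + 6² + 7² + 8² = 204.

204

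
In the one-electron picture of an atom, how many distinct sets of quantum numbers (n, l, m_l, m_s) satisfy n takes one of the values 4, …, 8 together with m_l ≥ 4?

For each n in the range, tally the orbitals obeying m_l ≥ 4:
n=5 → 1; n=6 → 3; n=7 → 6; n=8 → 10.
Orbitals: 1 + 3 + 6 + 10 = 20. Including both spin states (m_s = ±1/2) gives 2 × 20 = 40 states.

40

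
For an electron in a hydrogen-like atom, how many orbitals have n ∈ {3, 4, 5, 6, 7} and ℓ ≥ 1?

Treat each shell separately and count matching orbitals:
n=3 → 8; n=4 → 15; n=5 → 24; n=6 → 35; n=7 → 48.
Total orbitals: 8 + 15 + 24 + 35 + 48 = 130.

130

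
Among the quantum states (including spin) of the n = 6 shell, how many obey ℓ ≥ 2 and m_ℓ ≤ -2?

The n = 6 shell has ℓ = 0 through 5; check each.
The (ℓ, m_ℓ) pairs meeting ℓ ≥ 2 and m_ℓ ≤ -2 give: ℓ=2 → 1; ℓ=3 → 2; ℓ=4 → 3; ℓ=5 → 4.
Orbitals: 1 + 2 + 3 + 4 = 10. Each orbital carries two spin states, so 10 × 2 = 20 states.

20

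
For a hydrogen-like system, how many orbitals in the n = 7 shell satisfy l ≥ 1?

For n = 7, l ranges over 0 … 6.
Per l-value: l=1 → 3; l=2 → 5; l=3 → 7; l=4 → 9; l=5 → 11; l=6 → 13.
Total orbitals: 3 + 5 + 7 + 9 + 11 + 13 = 48.

48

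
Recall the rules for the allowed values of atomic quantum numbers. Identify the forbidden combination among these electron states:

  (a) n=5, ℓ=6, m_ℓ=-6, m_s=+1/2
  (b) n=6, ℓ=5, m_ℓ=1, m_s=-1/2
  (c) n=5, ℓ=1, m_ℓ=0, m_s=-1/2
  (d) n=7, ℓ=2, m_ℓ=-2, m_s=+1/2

(a) has ℓ = 6 ≥ n = 5, violating 0 ≤ ℓ ≤ n−1.
The remaining sets (b), (c), (d) satisfy all four rules.

(a)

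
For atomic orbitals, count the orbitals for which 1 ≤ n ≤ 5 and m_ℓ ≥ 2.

Work shell by shell — for each n, count the (ℓ, m_ℓ) pairs that satisfy m_ℓ ≥ 2:
n=3 → 1; n=4 → 3; n=5 → 6.
Total orbitals: 1 + 3 + 6 = 10.

10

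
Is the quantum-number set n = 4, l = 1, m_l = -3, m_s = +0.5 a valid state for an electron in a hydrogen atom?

Invalid

The magnetic quantum number must satisfy −l ≤ m_l ≤ l. With l = 1, m_l can only be -1, 0, 1, so m_l = -3 is forbidden.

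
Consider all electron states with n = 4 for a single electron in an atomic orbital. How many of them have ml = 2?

4

For n = 4, l ranges over 0 … 3.
Per l-value: l=2 → 1; l=3 → 1.
Orbitals: 1 + 1 = 2. Each orbital carries two spin states, so 2 × 2 = 4 states.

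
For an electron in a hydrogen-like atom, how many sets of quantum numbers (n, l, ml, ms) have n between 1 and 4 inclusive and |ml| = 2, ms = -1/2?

Count contributing orbitals for each principal shell:
n=3 → 2; n=4 → 4.
Orbitals: 2 + 4 = 6. With ms fixed to -1/2 there is one state per orbital, so 6 states.

6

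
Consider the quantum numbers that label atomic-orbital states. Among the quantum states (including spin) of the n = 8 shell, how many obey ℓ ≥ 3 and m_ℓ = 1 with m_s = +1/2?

5

The n = 8 shell has ℓ = 0 through 7; check each.
The (ℓ, m_ℓ) pairs meeting ℓ ≥ 3 and m_ℓ = 1 give: ℓ=3 → 1; ℓ=4 → 1; ℓ=5 → 1; ℓ=6 → 1; ℓ=7 → 1.
Orbitals: 1 + 1 + 1 + 1 + 1 = 5. With m_s fixed to a single value there is one state per orbital, giving 5 states.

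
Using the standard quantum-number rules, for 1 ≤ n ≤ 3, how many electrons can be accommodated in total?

Total orbitals = 1² + 2² + 3² = 14. Doubling for spin gives 28 electrons.

28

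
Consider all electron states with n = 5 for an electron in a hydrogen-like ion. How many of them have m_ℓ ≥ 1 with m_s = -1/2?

10

Go through ℓ = 0, …, 4 (the values permitted for n = 5).
Orbitals with m_ℓ ≥ 1, by ℓ: ℓ=1 → 1; ℓ=2 → 2; ℓ=3 → 3; ℓ=4 → 4.
Orbitals: 1 + 2 + 3 + 4 = 10. With m_s fixed to a single value there is one state per orbital, giving 10 states.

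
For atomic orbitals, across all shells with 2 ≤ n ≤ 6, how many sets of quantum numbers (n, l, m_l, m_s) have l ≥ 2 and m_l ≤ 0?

80

Treat each shell separately and count matching orbitals:
n=3 → 3; n=4 → 7; n=5 → 12; n=6 → 18.
Orbitals: 3 + 7 + 12 + 18 = 40. Including both spin states (m_s = ±1/2) gives 2 × 40 = 80 states.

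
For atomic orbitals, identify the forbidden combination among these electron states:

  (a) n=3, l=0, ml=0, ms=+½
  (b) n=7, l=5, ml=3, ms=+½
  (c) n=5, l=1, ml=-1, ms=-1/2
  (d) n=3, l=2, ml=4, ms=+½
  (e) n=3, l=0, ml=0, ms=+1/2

(d)

(d) has |ml| = 4 > l = 2, violating −l ≤ ml ≤ l.
The remaining sets (a), (b), (c), (e) satisfy all four rules.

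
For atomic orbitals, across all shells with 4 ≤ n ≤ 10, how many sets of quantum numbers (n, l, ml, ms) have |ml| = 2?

140

Count contributing orbitals for each principal shell:
n=4 → 4; n=5 → 6; n=6 → 8; n=7 → 10; n=8 → 12; n=9 → 14; n=10 → 16.
Orbitals: 4 + 6 + 8 + 10 + 12 + 14 + 16 = 70. Including both spin states (ms = ±1/2) gives 2 × 70 = 140 states.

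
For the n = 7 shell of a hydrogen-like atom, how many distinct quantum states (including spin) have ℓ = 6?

For n = 7, ℓ ranges over 0 … 6.
Orbitals with ℓ = 6, by ℓ: ℓ=6 → 13.
Orbitals: 13. Each orbital carries two spin states, so 13 × 2 = 26 states.

26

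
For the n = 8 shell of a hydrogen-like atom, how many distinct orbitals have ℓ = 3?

With n = 8 the allowed ℓ are 0, 1, …, 7.
Contributions: ℓ=3 → 7.
Total orbitals: 7.

7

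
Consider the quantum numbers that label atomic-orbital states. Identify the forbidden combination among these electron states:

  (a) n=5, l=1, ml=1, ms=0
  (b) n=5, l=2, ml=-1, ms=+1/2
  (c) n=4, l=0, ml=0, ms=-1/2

(a)

(a) has ms = 0, but an electron's spin must be ±1/2.
The remaining sets (b), (c) satisfy all four rules.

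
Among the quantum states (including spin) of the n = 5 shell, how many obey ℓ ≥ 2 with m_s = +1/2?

Go through ℓ = 0, …, 4 (the values permitted for n = 5).
Per ℓ-value: ℓ=2 → 5; ℓ=3 → 7; ℓ=4 → 9.
Orbitals: 5 + 7 + 9 = 21. With m_s fixed to a single value there is one state per orbital, giving 21 states.

21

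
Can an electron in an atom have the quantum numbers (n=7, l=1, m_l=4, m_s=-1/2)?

The magnetic quantum number must satisfy −l ≤ m_l ≤ l. With l = 1, m_l can only be -1, 0, 1, so m_l = 4 is forbidden.

Not allowed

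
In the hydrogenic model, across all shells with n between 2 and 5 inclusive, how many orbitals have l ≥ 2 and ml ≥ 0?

Work shell by shell — for each n, count the (l, ml) pairs that satisfy l ≥ 2 and ml ≥ 0:
n=3 → 3; n=4 → 7; n=5 → 12.
Total orbitals: 3 + 7 + 12 = 22.

22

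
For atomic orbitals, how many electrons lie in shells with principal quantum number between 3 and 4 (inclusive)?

50

Shell n has n² orbitals: 3²=9 + 4²=16 = 25 orbitals.
Two spin states per orbital: 2 × 25 = 50 electrons.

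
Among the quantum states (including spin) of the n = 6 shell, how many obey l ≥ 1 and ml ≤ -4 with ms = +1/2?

With n = 6 the allowed l are 0, 1, …, 5.
The (l, ml) pairs meeting l ≥ 1 and ml ≤ -4 give: l=4 → 1; l=5 → 2.
Orbitals: 1 + 2 = 3. With ms fixed to a single value there is one state per orbital, giving 3 states.

3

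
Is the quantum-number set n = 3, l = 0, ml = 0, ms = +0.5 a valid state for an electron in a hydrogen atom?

Allowed

n = 3 is a positive integer. l = 0 satisfies 0 ≤ l ≤ n−1 = 2. ml = 0 lies in the range −l … +l (here 0). ms = +1/2 is one of ±1/2.
All four constraints are satisfied.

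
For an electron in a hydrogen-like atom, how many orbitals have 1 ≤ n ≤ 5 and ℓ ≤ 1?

17

Work shell by shell — for each n, count the (ℓ, m_ℓ) pairs that satisfy ℓ ≤ 1:
n=1 → 1; n=2 → 4; n=3 → 4; n=4 → 4; n=5 → 4.
Total orbitals: 1 + 4 + 4 + 4 + 4 = 17.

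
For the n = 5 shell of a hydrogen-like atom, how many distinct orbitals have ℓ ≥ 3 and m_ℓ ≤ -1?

With n = 5 the allowed ℓ are 0, 1, …, 4.
The (ℓ, m_ℓ) pairs meeting ℓ ≥ 3 and m_ℓ ≤ -1 give: ℓ=3 → 3; ℓ=4 → 4.
Total orbitals: 3 + 4 = 7.

7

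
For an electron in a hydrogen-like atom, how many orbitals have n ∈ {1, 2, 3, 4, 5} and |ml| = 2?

For each n in the range, tally the orbitals obeying |ml| = 2:
n=3 → 2; n=4 → 4; n=5 → 6.
Total orbitals: 2 + 4 + 6 = 12.

12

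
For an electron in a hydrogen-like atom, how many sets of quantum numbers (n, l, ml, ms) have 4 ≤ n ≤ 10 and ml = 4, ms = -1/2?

21

Treat each shell separately and count matching orbitals:
n=5 → 1; n=6 → 2; n=7 → 3; n=8 → 4; n=9 → 5; n=10 → 6.
Orbitals: 1 + 2 + 3 + 4 + 5 + 6 = 21. With ms fixed to -1/2 there is one state per orbital, so 21 states.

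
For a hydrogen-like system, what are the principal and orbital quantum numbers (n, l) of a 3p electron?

The leading integer gives n = 3; the letter 'p' means l = 1.

n = 3, l = 1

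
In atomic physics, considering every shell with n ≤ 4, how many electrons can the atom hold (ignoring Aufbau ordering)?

Total orbitals = 1² + 2² + 3² + 4² = 30. Doubling for spin gives 60 electrons.

60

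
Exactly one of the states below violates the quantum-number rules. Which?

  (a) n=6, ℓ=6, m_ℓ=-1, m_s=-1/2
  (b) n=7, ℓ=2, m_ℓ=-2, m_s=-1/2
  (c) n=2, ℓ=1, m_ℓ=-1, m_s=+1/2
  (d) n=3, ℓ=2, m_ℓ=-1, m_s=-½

(a) has ℓ = 6 ≥ n = 6, violating 0 ≤ ℓ ≤ n−1.
The remaining sets (b), (c), (d) satisfy all four rules.

(a)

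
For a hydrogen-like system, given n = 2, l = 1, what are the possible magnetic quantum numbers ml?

ml takes every integer from −l to +l. With l = 1 that gives the 3 values -1, 0, 1.

-1, 0, 1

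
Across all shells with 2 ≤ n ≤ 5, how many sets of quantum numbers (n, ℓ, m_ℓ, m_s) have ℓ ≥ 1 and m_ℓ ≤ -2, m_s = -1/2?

For each n in the range, tally the orbitals obeying ℓ ≥ 1 and m_ℓ ≤ -2:
n=3 → 1; n=4 → 3; n=5 → 6.
Orbitals: 1 + 3 + 6 = 10. With m_s fixed to -1/2 there is one state per orbital, so 10 states.

10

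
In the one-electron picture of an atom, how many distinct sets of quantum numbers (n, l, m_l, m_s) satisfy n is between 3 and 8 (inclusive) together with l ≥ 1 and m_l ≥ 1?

166

For each n in the range, tally the orbitals obeying l ≥ 1 and m_l ≥ 1:
n=3 → 3; n=4 → 6; n=5 → 10; n=6 → 15; n=7 → 21; n=8 → 28.
Orbitals: 3 + 6 + 10 + 15 + 21 + 28 = 83. Including both spin states (m_s = ±1/2) gives 2 × 83 = 166 states.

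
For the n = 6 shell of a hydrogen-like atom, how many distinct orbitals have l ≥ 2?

32

With n = 6 the allowed l are 0, 1, …, 5.
Per l-value: l=2 → 5; l=3 → 7; l=4 → 9; l=5 → 11.
Total orbitals: 5 + 7 + 9 + 11 = 32.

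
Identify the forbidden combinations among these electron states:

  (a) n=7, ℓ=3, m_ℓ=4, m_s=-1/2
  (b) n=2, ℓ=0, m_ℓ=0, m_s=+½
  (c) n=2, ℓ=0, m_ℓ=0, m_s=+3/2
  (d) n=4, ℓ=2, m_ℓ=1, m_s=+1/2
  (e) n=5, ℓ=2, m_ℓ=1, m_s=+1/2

(a) has |m_ℓ| = 4 > ℓ = 3, violating −ℓ ≤ m_ℓ ≤ ℓ.
(c) has m_s = +3/2, but an electron's spin must be ±1/2.
The remaining sets (b), (d), (e) satisfy all four rules.

(a) and (c)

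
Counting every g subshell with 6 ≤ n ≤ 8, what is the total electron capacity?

A g subshell (l = 4) exists for every n ≥ 5, so shells n = 6, 7, 8 each contribute one — 3 subshells.
Since each g subshell holds 2(2·4+1) = 18 electrons, the total is 3 × 18 = 54.

54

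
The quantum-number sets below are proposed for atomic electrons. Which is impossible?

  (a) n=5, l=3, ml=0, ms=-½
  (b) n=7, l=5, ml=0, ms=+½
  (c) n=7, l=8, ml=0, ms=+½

(c)

(c) has l = 8 ≥ n = 7, violating 0 ≤ l ≤ n−1.
The remaining sets (a), (b) satisfy all four rules.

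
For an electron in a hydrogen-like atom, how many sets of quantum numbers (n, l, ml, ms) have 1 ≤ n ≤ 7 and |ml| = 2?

Work shell by shell — for each n, count the (l, ml) pairs that satisfy |ml| = 2:
n=3 → 2; n=4 → 4; n=5 → 6; n=6 → 8; n=7 → 10.
Orbitals: 2 + 4 + 6 + 8 + 10 = 30. Including both spin states (ms = ±1/2) gives 2 × 30 = 60 states.

60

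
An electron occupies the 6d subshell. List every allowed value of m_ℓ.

-2, -1, 0, 1, 2

The 6d subshell has ℓ = 2, and m_ℓ takes every integer from −ℓ to +ℓ. With ℓ = 2 that gives the 5 values -2, -1, 0, 1, 2.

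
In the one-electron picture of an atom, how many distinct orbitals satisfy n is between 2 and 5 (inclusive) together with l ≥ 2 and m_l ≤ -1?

For each n in the range, tally the orbitals obeying l ≥ 2 and m_l ≤ -1:
n=3 → 2; n=4 → 5; n=5 → 9.
Total orbitals: 2 + 5 + 9 = 16.

16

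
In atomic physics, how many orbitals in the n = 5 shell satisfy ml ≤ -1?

10

Go through l = 0, …, 4 (the values permitted for n = 5).
Per l-value: l=1 → 1; l=2 → 2; l=3 → 3; l=4 → 4.
Total orbitals: 1 + 2 + 3 + 4 = 10.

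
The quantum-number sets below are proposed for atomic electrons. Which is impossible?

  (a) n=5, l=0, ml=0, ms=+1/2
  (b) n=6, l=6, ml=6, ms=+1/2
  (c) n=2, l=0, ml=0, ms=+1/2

(b)

(b) has l = 6 ≥ n = 6, violating 0 ≤ l ≤ n−1.
The remaining sets (a), (c) satisfy all four rules.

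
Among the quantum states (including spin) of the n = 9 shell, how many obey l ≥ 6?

With n = 9 the allowed l are 0, 1, …, 8.
Per l-value: l=6 → 13; l=7 → 15; l=8 → 17.
Orbitals: 13 + 15 + 17 = 45. Each orbital carries two spin states, so 45 × 2 = 90 states.

90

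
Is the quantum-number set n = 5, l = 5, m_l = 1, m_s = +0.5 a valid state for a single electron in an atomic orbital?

The orbital quantum number must satisfy 0 ≤ l ≤ n−1. With n = 5 the allowed l values are 0, 1, 2, 3, 4, so l = 5 is out of range.

Not allowed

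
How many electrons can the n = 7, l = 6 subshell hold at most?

26

A subshell with l = 6 has 2l+1 = 13 orbitals, each holding 2 electrons (spin ±1/2), so 13 × 2 = 26.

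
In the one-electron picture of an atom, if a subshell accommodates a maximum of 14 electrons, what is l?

l = 3 (f)

2(2l+1) = 14 ⇒ 2l+1 = 7 ⇒ l = 3.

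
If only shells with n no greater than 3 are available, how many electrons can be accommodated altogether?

Total orbitals = 1² + 2² + 3² = 14. Doubling for spin gives 28 electrons.

28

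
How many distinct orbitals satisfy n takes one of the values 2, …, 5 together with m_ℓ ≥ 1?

20

Count contributing orbitals for each principal shell:
n=2 → 1; n=3 → 3; n=4 → 6; n=5 → 10.
Total orbitals: 1 + 3 + 6 + 10 = 20.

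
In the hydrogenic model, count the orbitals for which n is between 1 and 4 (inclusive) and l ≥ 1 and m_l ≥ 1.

Go shell by shell, enumerating (l, m_l) with l ≥ 1 and m_l ≥ 1:
n=2 → 1; n=3 → 3; n=4 → 6.
Total orbitals: 1 + 3 + 6 = 10.

10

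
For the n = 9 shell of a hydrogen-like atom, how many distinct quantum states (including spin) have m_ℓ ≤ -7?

6

With n = 9 the allowed ℓ are 0, 1, …, 8.
Orbitals with m_ℓ ≤ -7, by ℓ: ℓ=7 → 1; ℓ=8 → 2.
Orbitals: 1 + 2 = 3. Each orbital carries two spin states, so 3 × 2 = 6 states.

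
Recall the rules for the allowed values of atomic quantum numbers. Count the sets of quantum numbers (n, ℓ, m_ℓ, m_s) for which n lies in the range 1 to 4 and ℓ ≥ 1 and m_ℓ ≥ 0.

32

Treat each shell separately and count matching orbitals:
n=2 → 2; n=3 → 5; n=4 → 9.
Orbitals: 2 + 5 + 9 = 16. Including both spin states (m_s = ±1/2) gives 2 × 16 = 32 states.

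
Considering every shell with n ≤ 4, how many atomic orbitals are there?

Total orbitals = 1² + 2² + 3² + 4² = 30.

30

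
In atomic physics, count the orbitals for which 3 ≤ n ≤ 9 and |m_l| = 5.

20

Per-shell orbital counts meeting the constraint:
n=6 → 2; n=7 → 4; n=8 → 6; n=9 → 8.
Total orbitals: 2 + 4 + 6 + 8 = 20.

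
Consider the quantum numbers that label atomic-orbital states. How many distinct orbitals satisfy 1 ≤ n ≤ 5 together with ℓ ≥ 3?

Per-shell orbital counts meeting the constraint:
n=4 → 7; n=5 → 16.
Total orbitals: 7 + 16 = 23.

23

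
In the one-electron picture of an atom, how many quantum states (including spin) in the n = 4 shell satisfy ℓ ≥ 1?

Go through ℓ = 0, …, 3 (the values permitted for n = 4).
The (ℓ, m_ℓ) pairs meeting ℓ ≥ 1 give: ℓ=1 → 3; ℓ=2 → 5; ℓ=3 → 7.
Orbitals: 3 + 5 + 7 = 15. Each orbital carries two spin states, so 15 × 2 = 30 states.

30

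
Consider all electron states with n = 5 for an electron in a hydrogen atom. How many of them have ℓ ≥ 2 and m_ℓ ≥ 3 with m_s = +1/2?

3

The n = 5 shell has ℓ = 0 through 4; check each.
Orbitals with ℓ ≥ 2 and m_ℓ ≥ 3, by ℓ: ℓ=3 → 1; ℓ=4 → 2.
Orbitals: 1 + 2 = 3. With m_s fixed to a single value there is one state per orbital, giving 3 states.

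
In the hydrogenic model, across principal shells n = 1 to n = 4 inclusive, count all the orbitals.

Shell n has n² orbitals: 1²=1 + 2²=4 + 3²=9 + 4²=16 = 30 orbitals.

30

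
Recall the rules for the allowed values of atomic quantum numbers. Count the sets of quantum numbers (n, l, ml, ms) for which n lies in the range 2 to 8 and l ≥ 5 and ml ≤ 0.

80

For each n in the range, tally the orbitals obeying l ≥ 5 and ml ≤ 0:
n=6 → 6; n=7 → 13; n=8 → 21.
Orbitals: 6 + 13 + 21 = 40. Including both spin states (ms = ±1/2) gives 2 × 40 = 80 states.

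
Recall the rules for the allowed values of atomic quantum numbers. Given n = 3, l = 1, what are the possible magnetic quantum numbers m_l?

m_l takes every integer from −l to +l. With l = 1 that gives the 3 values -1, 0, 1.

-1, 0, 1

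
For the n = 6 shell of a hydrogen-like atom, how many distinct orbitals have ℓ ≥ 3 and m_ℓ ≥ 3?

The n = 6 shell has ℓ = 0 through 5; check each.
Orbitals with ℓ ≥ 3 and m_ℓ ≥ 3, by ℓ: ℓ=3 → 1; ℓ=4 → 2; ℓ=5 → 3.
Total orbitals: 1 + 2 + 3 = 6.

6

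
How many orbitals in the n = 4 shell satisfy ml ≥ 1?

Go through l = 0, …, 3 (the values permitted for n = 4).
Per l-value: l=1 → 1; l=2 → 2; l=3 → 3.
Total orbitals: 1 + 2 + 3 = 6.

6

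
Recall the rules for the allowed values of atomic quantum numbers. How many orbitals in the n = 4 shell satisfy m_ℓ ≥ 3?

1

For n = 4, ℓ ranges over 0 … 3.
Per ℓ-value: ℓ=3 → 1.
Total orbitals: 1.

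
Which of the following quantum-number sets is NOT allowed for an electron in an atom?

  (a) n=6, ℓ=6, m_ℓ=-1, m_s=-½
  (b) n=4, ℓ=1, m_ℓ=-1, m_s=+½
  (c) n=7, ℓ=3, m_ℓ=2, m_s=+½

(a)

(a) has ℓ = 6 ≥ n = 6, violating 0 ≤ ℓ ≤ n−1.
The remaining sets (b), (c) satisfy all four rules.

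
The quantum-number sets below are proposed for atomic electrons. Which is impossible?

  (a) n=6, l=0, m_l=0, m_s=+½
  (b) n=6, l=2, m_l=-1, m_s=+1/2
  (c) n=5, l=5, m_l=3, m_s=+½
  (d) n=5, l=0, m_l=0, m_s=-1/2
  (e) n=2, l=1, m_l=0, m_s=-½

(c)

(c) has l = 5 ≥ n = 5, violating 0 ≤ l ≤ n−1.
The remaining sets (a), (b), (d), (e) satisfy all four rules.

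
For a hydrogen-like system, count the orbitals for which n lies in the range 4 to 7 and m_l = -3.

For each n in the range, tally the orbitals obeying m_l = -3:
n=4 → 1; n=5 → 2; n=6 → 3; n=7 → 4.
Total orbitals: 1 + 2 + 3 + 4 = 10.

10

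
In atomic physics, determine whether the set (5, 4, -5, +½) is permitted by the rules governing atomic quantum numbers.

Not allowed

The magnetic quantum number must satisfy −ℓ ≤ m_ℓ ≤ ℓ. With ℓ = 4, m_ℓ can only be -4, -3, -2, -1, 0, 1, 2, 3, 4, so m_ℓ = -5 is forbidden.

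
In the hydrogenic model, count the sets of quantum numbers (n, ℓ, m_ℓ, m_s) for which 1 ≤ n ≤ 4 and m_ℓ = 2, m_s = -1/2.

For each n in the range, tally the orbitals obeying m_ℓ = 2:
n=3 → 1; n=4 → 2.
Orbitals: 1 + 2 = 3. With m_s fixed to -1/2 there is one state per orbital, so 3 states.

3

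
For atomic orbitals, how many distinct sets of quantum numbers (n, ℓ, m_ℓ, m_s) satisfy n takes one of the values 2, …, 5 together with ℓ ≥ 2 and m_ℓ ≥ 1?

Go shell by shell, enumerating (ℓ, m_ℓ) with ℓ ≥ 2 and m_ℓ ≥ 1:
n=3 → 2; n=4 → 5; n=5 → 9.
Orbitals: 2 + 5 + 9 = 16. Including both spin states (m_s = ±1/2) gives 2 × 16 = 32 states.

32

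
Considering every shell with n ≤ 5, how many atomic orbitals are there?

Total orbitals = 1² + 2² + 3² + 4² + 5² = 55.

55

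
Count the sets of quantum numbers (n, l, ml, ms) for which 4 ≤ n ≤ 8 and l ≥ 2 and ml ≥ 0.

Go shell by shell, enumerating (l, ml) with l ≥ 2 and ml ≥ 0:
n=4 → 7; n=5 → 12; n=6 → 18; n=7 → 25; n=8 → 33.
Orbitals: 7 + 12 + 18 + 25 + 33 = 95. Including both spin states (ms = ±1/2) gives 2 × 95 = 190 states.

190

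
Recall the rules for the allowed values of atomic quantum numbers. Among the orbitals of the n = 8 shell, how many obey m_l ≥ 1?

With n = 8 the allowed l are 0, 1, …, 7.
Orbitals with m_l ≥ 1, by l: l=1 → 1; l=2 → 2; l=3 → 3; l=4 → 4; l=5 → 5; l=6 → 6; l=7 → 7.
Total orbitals: 1 + 2 + 3 + 4 + 5 + 6 + 7 = 28.

28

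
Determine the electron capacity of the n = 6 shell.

72

A shell holds 2n² electrons: 2 × 6² = 2 × 36 = 72.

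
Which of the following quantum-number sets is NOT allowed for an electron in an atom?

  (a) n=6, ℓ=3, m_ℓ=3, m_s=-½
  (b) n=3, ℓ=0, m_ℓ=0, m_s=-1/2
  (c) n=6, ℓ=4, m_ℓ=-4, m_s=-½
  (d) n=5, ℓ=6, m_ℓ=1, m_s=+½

(d)

(d) has ℓ = 6 ≥ n = 5, violating 0 ≤ ℓ ≤ n−1.
The remaining sets (a), (b), (c) satisfy all four rules.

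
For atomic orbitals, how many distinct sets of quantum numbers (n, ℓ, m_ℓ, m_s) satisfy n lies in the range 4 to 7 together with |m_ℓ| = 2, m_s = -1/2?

For each n in the range, tally the orbitals obeying |m_ℓ| = 2:
n=4 → 4; n=5 → 6; n=6 → 8; n=7 → 10.
Orbitals: 4 + 6 + 8 + 10 = 28. With m_s fixed to -1/2 there is one state per orbital, so 28 states.

28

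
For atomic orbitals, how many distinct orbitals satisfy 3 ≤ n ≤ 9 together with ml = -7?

Count contributing orbitals for each principal shell:
n=8 → 1; n=9 → 2.
Total orbitals: 1 + 2 = 3.

3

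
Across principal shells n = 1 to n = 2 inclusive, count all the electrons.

Shell n has n² orbitals: 1²=1 + 2²=4 = 5 orbitals.
Two spin states per orbital: 2 × 5 = 10 electrons.

10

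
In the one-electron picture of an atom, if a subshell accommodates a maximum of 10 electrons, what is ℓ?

2(2ℓ+1) = 10 ⇒ 2ℓ+1 = 5 ⇒ ℓ = 2.

ℓ = 2 (d)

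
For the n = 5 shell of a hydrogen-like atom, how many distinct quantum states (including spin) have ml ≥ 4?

2

The (l, ml) pairs meeting ml ≥ 4 give: l=4 → 1.
Orbitals: 1. Each orbital carries two spin states, so 1 × 2 = 2 states.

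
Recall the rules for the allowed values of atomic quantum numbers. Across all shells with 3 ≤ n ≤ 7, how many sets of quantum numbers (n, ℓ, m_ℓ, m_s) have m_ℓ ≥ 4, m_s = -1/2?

Count contributing orbitals for each principal shell:
n=5 → 1; n=6 → 3; n=7 → 6.
Orbitals: 1 + 3 + 6 = 10. With m_s fixed to -1/2 there is one state per orbital, so 10 states.

10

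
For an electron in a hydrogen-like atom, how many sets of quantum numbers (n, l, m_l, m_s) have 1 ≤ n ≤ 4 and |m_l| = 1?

For each n in the range, tally the orbitals obeying |m_l| = 1:
n=2 → 2; n=3 → 4; n=4 → 6.
Orbitals: 2 + 4 + 6 = 12. Including both spin states (m_s = ±1/2) gives 2 × 12 = 24 states.

24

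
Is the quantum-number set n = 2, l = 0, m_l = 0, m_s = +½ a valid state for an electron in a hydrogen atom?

Valid

n = 2 is a positive integer. l = 0 satisfies 0 ≤ l ≤ n−1 = 1. m_l = 0 lies in the range −l … +l (here 0). m_s = +1/2 is one of ±1/2.
All four constraints are satisfied.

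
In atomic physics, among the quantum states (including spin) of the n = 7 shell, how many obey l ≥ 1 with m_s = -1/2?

For n = 7, l ranges over 0 … 6.
Per l-value: l=1 → 3; l=2 → 5; l=3 → 7; l=4 → 9; l=5 → 11; l=6 → 13.
Orbitals: 3 + 5 + 7 + 9 + 11 + 13 = 48. With m_s fixed to a single value there is one state per orbital, giving 48 states.

48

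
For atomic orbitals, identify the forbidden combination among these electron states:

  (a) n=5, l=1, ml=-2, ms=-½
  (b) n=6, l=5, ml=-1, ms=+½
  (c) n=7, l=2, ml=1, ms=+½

(a)

(a) has |ml| = 2 > l = 1, violating −l ≤ ml ≤ l.
The remaining sets (b), (c) satisfy all four rules.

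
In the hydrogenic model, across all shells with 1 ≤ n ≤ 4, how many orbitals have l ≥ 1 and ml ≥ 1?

10

Work shell by shell — for each n, count the (l, ml) pairs that satisfy l ≥ 1 and ml ≥ 1:
n=2 → 1; n=3 → 3; n=4 → 6.
Total orbitals: 1 + 3 + 6 = 10.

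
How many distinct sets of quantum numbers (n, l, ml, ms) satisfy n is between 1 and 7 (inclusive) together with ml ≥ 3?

For each n in the range, tally the orbitals obeying ml ≥ 3:
n=4 → 1; n=5 → 3; n=6 → 6; n=7 → 10.
Orbitals: 1 + 3 + 6 + 10 = 20. Including both spin states (ms = ±1/2) gives 2 × 20 = 40 states.

40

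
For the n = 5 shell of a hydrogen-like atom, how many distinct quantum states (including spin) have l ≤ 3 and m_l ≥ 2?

The n = 5 shell has l = 0 through 4; check each.
The (l, m_l) pairs meeting l ≤ 3 and m_l ≥ 2 give: l=2 → 1; l=3 → 2.
Orbitals: 1 + 2 = 3. Each orbital carries two spin states, so 3 × 2 = 6 states.

6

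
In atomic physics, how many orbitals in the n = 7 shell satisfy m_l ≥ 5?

3

With n = 7 the allowed l are 0, 1, …, 6.
The (l, m_l) pairs meeting m_l ≥ 5 give: l=5 → 1; l=6 → 2.
Total orbitals: 1 + 2 = 3.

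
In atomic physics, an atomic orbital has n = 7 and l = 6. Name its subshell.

7i

l = 6 corresponds to the letter 'i', so the subshell is 7i.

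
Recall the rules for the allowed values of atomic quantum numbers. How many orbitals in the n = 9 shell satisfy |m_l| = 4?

The n = 9 shell has l = 0 through 8; check each.
Per l-value: l=4 → 2; l=5 → 2; l=6 → 2; l=7 → 2; l=8 → 2.
Total orbitals: 2 + 2 + 2 + 2 + 2 = 10.

10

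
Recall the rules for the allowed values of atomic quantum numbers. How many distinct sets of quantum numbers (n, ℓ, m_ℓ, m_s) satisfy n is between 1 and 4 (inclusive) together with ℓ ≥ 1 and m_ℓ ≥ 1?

Treat each shell separately and count matching orbitals:
n=2 → 1; n=3 → 3; n=4 → 6.
Orbitals: 1 + 3 + 6 = 10. Including both spin states (m_s = ±1/2) gives 2 × 10 = 20 states.

20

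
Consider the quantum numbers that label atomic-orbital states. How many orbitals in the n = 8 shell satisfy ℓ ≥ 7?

15

Go through ℓ = 0, …, 7 (the values permitted for n = 8).
The (ℓ, m_ℓ) pairs meeting ℓ ≥ 7 give: ℓ=7 → 15.
Total orbitals: 15.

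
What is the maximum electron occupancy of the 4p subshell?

6

A subshell with l = 1 has 2l+1 = 3 orbitals, each holding 2 electrons (spin ±1/2), so 3 × 2 = 6.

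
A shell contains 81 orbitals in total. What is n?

n² = 81 ⇒ n = 9.

n = 9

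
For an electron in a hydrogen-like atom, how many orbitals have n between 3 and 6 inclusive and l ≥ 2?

Treat each shell separately and count matching orbitals:
n=3 → 5; n=4 → 12; n=5 → 21; n=6 → 32.
Total orbitals: 5 + 12 + 21 + 32 = 70.

70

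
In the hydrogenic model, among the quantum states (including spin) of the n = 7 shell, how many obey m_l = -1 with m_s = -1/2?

The (l, m_l) pairs meeting m_l = -1 give: l=1 → 1; l=2 → 1; l=3 → 1; l=4 → 1; l=5 → 1; l=6 → 1.
Orbitals: 1 + 1 + 1 + 1 + 1 + 1 = 6. With m_s fixed to a single value there is one state per orbital, giving 6 states.

6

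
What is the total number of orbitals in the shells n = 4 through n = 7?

126

Shell n has n² orbitals: 4²=16 + 5²=25 + 6²=36 + 7²=49 = 126 orbitals.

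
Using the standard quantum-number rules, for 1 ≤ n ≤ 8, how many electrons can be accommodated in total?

Total orbitals = 1² + 2² + 3² + 4² + 5² + 6² + 7² + 8² = 204. Doubling for spin gives 408 electrons.

408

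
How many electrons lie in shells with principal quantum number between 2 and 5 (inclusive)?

108

Shell n has n² orbitals: 2²=4 + 3²=9 + 4²=16 + 5²=25 = 54 orbitals.
Two spin states per orbital: 2 × 54 = 108 electrons.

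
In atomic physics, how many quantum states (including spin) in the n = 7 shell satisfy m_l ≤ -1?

42

Orbitals with m_l ≤ -1, by l: l=1 → 1; l=2 → 2; l=3 → 3; l=4 → 4; l=5 → 5; l=6 → 6.
Orbitals: 1 + 2 + 3 + 4 + 5 + 6 = 21. Each orbital carries two spin states, so 21 × 2 = 42 states.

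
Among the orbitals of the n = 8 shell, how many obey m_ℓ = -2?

6

For n = 8, ℓ ranges over 0 … 7.
The (ℓ, m_ℓ) pairs meeting m_ℓ = -2 give: ℓ=2 → 1; ℓ=3 → 1; ℓ=4 → 1; ℓ=5 → 1; ℓ=6 → 1; ℓ=7 → 1.
Total orbitals: 1 + 1 + 1 + 1 + 1 + 1 = 6.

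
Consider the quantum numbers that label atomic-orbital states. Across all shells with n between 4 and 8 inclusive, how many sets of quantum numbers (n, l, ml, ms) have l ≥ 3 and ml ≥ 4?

40

Per-shell orbital counts meeting the constraint:
n=5 → 1; n=6 → 3; n=7 → 6; n=8 → 10.
Orbitals: 1 + 3 + 6 + 10 = 20. Including both spin states (ms = ±1/2) gives 2 × 20 = 40 states.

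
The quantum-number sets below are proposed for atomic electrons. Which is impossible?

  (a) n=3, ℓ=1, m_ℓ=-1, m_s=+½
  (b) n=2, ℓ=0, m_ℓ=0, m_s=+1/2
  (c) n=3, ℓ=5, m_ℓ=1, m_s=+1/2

(c)

(c) has ℓ = 5 ≥ n = 3, violating 0 ≤ ℓ ≤ n−1.
The remaining sets (a), (b) satisfy all four rules.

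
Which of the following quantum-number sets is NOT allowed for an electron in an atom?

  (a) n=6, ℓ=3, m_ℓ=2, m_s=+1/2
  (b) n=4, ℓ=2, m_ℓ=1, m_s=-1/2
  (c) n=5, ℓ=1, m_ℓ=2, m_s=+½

(c)

(c) has |m_ℓ| = 2 > ℓ = 1, violating −ℓ ≤ m_ℓ ≤ ℓ.
The remaining sets (a), (b) satisfy all four rules.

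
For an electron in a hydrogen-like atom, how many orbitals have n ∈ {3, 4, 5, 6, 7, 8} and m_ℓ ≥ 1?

Go shell by shell, enumerating (ℓ, m_ℓ) with m_ℓ ≥ 1:
n=3 → 3; n=4 → 6; n=5 → 10; n=6 → 15; n=7 → 21; n=8 → 28.
Total orbitals: 3 + 6 + 10 + 15 + 21 + 28 = 83.

83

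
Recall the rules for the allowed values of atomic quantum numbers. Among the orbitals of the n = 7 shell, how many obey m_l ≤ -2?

The (l, m_l) pairs meeting m_l ≤ -2 give: l=2 → 1; l=3 → 2; l=4 → 3; l=5 → 4; l=6 → 5.
Total orbitals: 1 + 2 + 3 + 4 + 5 = 15.

15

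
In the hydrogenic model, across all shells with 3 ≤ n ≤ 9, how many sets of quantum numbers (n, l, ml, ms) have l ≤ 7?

Go shell by shell, enumerating (l, ml) with l ≤ 7:
n=3 → 9; n=4 → 16; n=5 → 25; n=6 → 36; n=7 → 49; n=8 → 64; n=9 → 64.
Orbitals: 9 + 16 + 25 + 36 + 49 + 64 + 64 = 263. Including both spin states (ms = ±1/2) gives 2 × 263 = 526 states.

526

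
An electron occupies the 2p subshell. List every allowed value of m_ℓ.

-1, 0, 1

The 2p subshell has ℓ = 1, and m_ℓ takes every integer from −ℓ to +ℓ. With ℓ = 1 that gives the 3 values -1, 0, 1.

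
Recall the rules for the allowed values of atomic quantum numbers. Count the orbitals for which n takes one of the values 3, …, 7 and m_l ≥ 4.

For each n in the range, tally the orbitals obeying m_l ≥ 4:
n=5 → 1; n=6 → 3; n=7 → 6.
Total orbitals: 1 + 3 + 6 = 10.

10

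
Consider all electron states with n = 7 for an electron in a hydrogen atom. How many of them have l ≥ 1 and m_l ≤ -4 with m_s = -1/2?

For n = 7, l ranges over 0 … 6.
The (l, m_l) pairs meeting l ≥ 1 and m_l ≤ -4 give: l=4 → 1; l=5 → 2; l=6 → 3.
Orbitals: 1 + 2 + 3 = 6. With m_s fixed to a single value there is one state per orbital, giving 6 states.

6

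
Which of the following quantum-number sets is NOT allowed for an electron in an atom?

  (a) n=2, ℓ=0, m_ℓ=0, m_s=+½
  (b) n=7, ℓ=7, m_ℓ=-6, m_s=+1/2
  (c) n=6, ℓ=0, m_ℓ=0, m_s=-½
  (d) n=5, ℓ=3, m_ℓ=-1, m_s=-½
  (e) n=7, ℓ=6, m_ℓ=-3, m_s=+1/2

(b) has ℓ = 7 ≥ n = 7, violating 0 ≤ ℓ ≤ n−1.
The remaining sets (a), (c), (d), (e) satisfy all four rules.

(b)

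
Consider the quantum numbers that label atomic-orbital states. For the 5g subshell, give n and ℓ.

n = 5, ℓ = 4

The leading integer gives n = 5; the letter 'g' means ℓ = 4.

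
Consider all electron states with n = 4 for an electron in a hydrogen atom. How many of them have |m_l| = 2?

8

With n = 4 the allowed l are 0, 1, …, 3.
The (l, m_l) pairs meeting |m_l| = 2 give: l=2 → 2; l=3 → 2.
Orbitals: 2 + 2 = 4. Each orbital carries two spin states, so 4 × 2 = 8 states.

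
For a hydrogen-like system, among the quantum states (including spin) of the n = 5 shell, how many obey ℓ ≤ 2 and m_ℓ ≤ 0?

12

Go through ℓ = 0, …, 4 (the values permitted for n = 5).
Per ℓ-value: ℓ=0 → 1; ℓ=1 → 2; ℓ=2 → 3.
Orbitals: 1 + 2 + 3 = 6. Each orbital carries two spin states, so 6 × 2 = 12 states.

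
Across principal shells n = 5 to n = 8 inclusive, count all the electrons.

348

Shell n has n² orbitals: 5²=25 + 6²=36 + 7²=49 + 8²=64 = 174 orbitals.
Two spin states per orbital: 2 × 174 = 348 electrons.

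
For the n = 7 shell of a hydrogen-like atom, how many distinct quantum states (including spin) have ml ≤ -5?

6

For n = 7, l ranges over 0 … 6.
Per l-value: l=5 → 1; l=6 → 2.
Orbitals: 1 + 2 = 3. Each orbital carries two spin states, so 3 × 2 = 6 states.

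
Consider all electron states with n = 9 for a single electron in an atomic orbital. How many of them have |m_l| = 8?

The n = 9 shell has l = 0 through 8; check each.
Per l-value: l=8 → 2.
Orbitals: 2. Each orbital carries two spin states, so 2 × 2 = 4 states.

4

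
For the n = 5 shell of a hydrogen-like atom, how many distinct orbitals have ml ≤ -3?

3

For n = 5, l ranges over 0 … 4.
The (l, ml) pairs meeting ml ≤ -3 give: l=3 → 1; l=4 → 2.
Total orbitals: 1 + 2 = 3.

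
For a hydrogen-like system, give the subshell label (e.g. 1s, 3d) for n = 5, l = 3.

5f

l = 3 corresponds to the letter 'f', so the subshell is 5f.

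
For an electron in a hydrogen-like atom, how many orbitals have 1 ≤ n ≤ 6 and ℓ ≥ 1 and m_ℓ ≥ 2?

20

Treat each shell separately and count matching orbitals:
n=3 → 1; n=4 → 3; n=5 → 6; n=6 → 10.
Total orbitals: 1 + 3 + 6 + 10 = 20.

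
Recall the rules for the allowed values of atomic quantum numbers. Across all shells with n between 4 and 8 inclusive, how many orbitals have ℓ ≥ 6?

41

Count contributing orbitals for each principal shell:
n=7 → 13; n=8 → 28.
Total orbitals: 13 + 28 = 41.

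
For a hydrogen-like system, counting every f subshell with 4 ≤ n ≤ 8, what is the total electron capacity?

An f subshell (l = 3) exists for every n ≥ 4, so shells n = 4, 5, 6, 7, 8 each contribute one — 5 subshells.
Since each f subshell holds 2(2·3+1) = 14 electrons, the total is 5 × 14 = 70.

70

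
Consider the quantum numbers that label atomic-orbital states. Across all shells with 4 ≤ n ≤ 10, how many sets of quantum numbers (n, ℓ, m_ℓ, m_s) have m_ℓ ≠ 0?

644

Treat each shell separately and count matching orbitals:
n=4 → 12; n=5 → 20; n=6 → 30; n=7 → 42; n=8 → 56; n=9 → 72; n=10 → 90.
Orbitals: 12 + 20 + 30 + 42 + 56 + 72 + 90 = 322. Including both spin states (m_s = ±1/2) gives 2 × 322 = 644 states.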